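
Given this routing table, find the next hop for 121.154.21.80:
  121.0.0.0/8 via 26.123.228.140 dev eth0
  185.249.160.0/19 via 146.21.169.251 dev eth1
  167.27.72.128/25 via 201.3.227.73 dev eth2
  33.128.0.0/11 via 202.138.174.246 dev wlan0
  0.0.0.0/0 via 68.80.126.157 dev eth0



Longest prefix match for 121.154.21.80:
  /8 121.0.0.0: MATCH
  /19 185.249.160.0: no
  /25 167.27.72.128: no
  /11 33.128.0.0: no
  /0 0.0.0.0: MATCH
Selected: next-hop 26.123.228.140 via eth0 (matched /8)


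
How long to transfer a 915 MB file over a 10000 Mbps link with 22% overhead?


Effective throughput = 10000 * (1 - 22/100) = 7800 Mbps
File size in Mb = 915 * 8 = 7320 Mb
Time = 7320 / 7800
Time = 0.9385 seconds


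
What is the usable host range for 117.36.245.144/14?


Network: 117.36.0.0
Broadcast: 117.39.255.255
First usable = network + 1
Last usable = broadcast - 1
Range: 117.36.0.1 to 117.39.255.254


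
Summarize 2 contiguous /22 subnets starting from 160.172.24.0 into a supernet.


Original prefix: /22
Number of subnets: 2 = 2^1
New prefix = 22 - 1 = 21
Supernet: 160.172.24.0/21


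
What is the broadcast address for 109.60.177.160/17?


Network: 109.60.128.0/17
Host bits = 15
Set all host bits to 1:
Broadcast: 109.60.255.255


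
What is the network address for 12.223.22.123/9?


IP:   00001100.11011111.00010110.01111011
Mask: 11111111.10000000.00000000.00000000
AND operation:
Net:  00001100.10000000.00000000.00000000
Network: 12.128.0.0/9


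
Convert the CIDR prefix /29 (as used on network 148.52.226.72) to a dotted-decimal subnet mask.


/29 means 29 network bits, 3 host bits
Binary: 11111111111111111111111111111000
Mask: 255.255.255.248


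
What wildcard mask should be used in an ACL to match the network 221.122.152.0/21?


Subnet mask: 255.255.248.0
Wildcard = 255.255.255.255 - subnet mask
255 - 255 = 0
255 - 255 = 0
255 - 248 = 7
255 - 0 = 255
Wildcard: 0.0.7.255


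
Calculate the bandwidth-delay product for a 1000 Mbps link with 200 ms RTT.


BDP = bandwidth * RTT
= 1000 Mbps * 200 ms
= 1000 * 1e6 * 200 / 1000 bits
= 200000000 bits
= 25000000 bytes
= 24414.0625 KB
BDP = 200000000 bits (25000000 bytes)


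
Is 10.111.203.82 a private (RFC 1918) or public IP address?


RFC 1918 private ranges:
  10.0.0.0/8 (10.0.0.0 - 10.255.255.255)
  172.16.0.0/12 (172.16.0.0 - 172.31.255.255)
  192.168.0.0/16 (192.168.0.0 - 192.168.255.255)
Private (in 10.0.0.0/8)


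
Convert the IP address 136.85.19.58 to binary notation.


136 = 10001000
85 = 01010101
19 = 00010011
58 = 00111010
Binary: 10001000.01010101.00010011.00111010


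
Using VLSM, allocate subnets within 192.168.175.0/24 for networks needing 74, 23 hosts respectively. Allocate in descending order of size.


74 hosts -> /25 (126 usable): 192.168.175.0/25
23 hosts -> /27 (30 usable): 192.168.175.128/27
Allocation: 192.168.175.0/25 (74 hosts, 126 usable); 192.168.175.128/27 (23 hosts, 30 usable)


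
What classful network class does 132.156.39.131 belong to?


First octet: 132
Binary: 10000100
10xxxxxx -> Class B (128-191)
Class B, default mask 255.255.0.0 (/16)


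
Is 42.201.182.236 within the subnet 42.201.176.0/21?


Subnet network: 42.201.176.0
Test IP AND mask: 42.201.176.0
Yes, 42.201.182.236 is in 42.201.176.0/21


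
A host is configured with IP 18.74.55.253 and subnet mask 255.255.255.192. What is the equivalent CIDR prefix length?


Binary: 11111111.11111111.11111111.11000000
Count leading 1s
Prefix: /26


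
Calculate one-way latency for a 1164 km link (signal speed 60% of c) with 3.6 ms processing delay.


Speed = 0.6 * 3e5 km/s = 180000 km/s
Propagation delay = 1164 / 180000 = 0.0065 s = 6.4667 ms
Processing delay = 3.6 ms
Total one-way latency = 10.0667 ms


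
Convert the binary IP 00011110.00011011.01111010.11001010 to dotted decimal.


00011110 = 30
00011011 = 27
01111010 = 122
11001010 = 202
IP: 30.27.122.202


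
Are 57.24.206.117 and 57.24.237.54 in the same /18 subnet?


Mask: 255.255.192.0
57.24.206.117 AND mask = 57.24.192.0
57.24.237.54 AND mask = 57.24.192.0
Yes, same subnet (57.24.192.0)


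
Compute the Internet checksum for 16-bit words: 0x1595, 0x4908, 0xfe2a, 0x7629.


Sum all words (with carry folding):
+ 0x1595 = 0x1595
+ 0x4908 = 0x5e9d
+ 0xfe2a = 0x5cc8
+ 0x7629 = 0xd2f1
One's complement: ~0xd2f1
Checksum = 0x2d0e


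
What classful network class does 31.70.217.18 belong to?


First octet: 31
Binary: 00011111
0xxxxxxx -> Class A (1-126)
Class A, default mask 255.0.0.0 (/8)


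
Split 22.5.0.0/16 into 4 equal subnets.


New prefix = 16 + 2 = 18
Each subnet has 16384 addresses
  22.5.0.0/18
  22.5.64.0/18
  22.5.128.0/18
  22.5.192.0/18
Subnets: 22.5.0.0/18, 22.5.64.0/18, 22.5.128.0/18, 22.5.192.0/18


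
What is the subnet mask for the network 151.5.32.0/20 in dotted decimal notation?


/20 means 20 network bits, 12 host bits
Binary: 11111111111111111111000000000000
Mask: 255.255.240.0


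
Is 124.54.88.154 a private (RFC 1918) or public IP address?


RFC 1918 private ranges:
  10.0.0.0/8 (10.0.0.0 - 10.255.255.255)
  172.16.0.0/12 (172.16.0.0 - 172.31.255.255)
  192.168.0.0/16 (192.168.0.0 - 192.168.255.255)
Public (not in any RFC 1918 range)


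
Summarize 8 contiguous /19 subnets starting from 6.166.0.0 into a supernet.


Original prefix: /19
Number of subnets: 8 = 2^3
New prefix = 19 - 3 = 16
Supernet: 6.166.0.0/16


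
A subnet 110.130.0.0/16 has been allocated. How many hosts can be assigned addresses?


Host bits = 32 - 16 = 16
Total addresses = 2^16 = 65536
Usable = total - 2 (network and broadcast)
Usable hosts: 65534


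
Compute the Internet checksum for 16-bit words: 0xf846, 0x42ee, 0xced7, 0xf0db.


Sum all words (with carry folding):
+ 0xf846 = 0xf846
+ 0x42ee = 0x3b35
+ 0xced7 = 0x0a0d
+ 0xf0db = 0xfae8
One's complement: ~0xfae8
Checksum = 0x0517


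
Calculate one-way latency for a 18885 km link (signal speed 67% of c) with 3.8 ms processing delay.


Speed = 0.67 * 3e5 km/s = 201000 km/s
Propagation delay = 18885 / 201000 = 0.094 s = 93.9552 ms
Processing delay = 3.8 ms
Total one-way latency = 97.7552 ms


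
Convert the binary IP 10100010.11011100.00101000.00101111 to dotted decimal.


10100010 = 162
11011100 = 220
00101000 = 40
00101111 = 47
IP: 162.220.40.47


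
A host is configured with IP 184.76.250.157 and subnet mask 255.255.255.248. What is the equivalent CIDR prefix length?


Binary: 11111111.11111111.11111111.11111000
Count leading 1s
Prefix: /29


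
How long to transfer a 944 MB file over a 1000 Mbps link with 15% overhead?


Effective throughput = 1000 * (1 - 15/100) = 850 Mbps
File size in Mb = 944 * 8 = 7552 Mb
Time = 7552 / 850
Time = 8.8847 seconds


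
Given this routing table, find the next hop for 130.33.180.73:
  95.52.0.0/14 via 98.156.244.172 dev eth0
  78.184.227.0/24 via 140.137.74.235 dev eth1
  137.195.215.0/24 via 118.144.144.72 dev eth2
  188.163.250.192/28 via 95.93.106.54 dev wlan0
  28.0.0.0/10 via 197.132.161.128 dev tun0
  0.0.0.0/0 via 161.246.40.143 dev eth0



Longest prefix match for 130.33.180.73:
  /14 95.52.0.0: no
  /24 78.184.227.0: no
  /24 137.195.215.0: no
  /28 188.163.250.192: no
  /10 28.0.0.0: no
  /0 0.0.0.0: MATCH
Selected: next-hop 161.246.40.143 via eth0 (matched /0)


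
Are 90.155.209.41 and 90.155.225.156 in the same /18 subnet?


Mask: 255.255.192.0
90.155.209.41 AND mask = 90.155.192.0
90.155.225.156 AND mask = 90.155.192.0
Yes, same subnet (90.155.192.0)


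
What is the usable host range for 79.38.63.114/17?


Network: 79.38.0.0
Broadcast: 79.38.127.255
First usable = network + 1
Last usable = broadcast - 1
Range: 79.38.0.1 to 79.38.127.254


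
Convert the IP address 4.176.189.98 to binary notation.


4 = 00000100
176 = 10110000
189 = 10111101
98 = 01100010
Binary: 00000100.10110000.10111101.01100010


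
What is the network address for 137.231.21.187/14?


IP:   10001001.11100111.00010101.10111011
Mask: 11111111.11111100.00000000.00000000
AND operation:
Net:  10001001.11100100.00000000.00000000
Network: 137.228.0.0/14


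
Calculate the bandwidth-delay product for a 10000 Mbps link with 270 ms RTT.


BDP = bandwidth * RTT
= 10000 Mbps * 270 ms
= 10000 * 1e6 * 270 / 1000 bits
= 2700000000 bits
= 337500000 bytes
= 329589.8438 KB
BDP = 2700000000 bits (337500000 bytes)


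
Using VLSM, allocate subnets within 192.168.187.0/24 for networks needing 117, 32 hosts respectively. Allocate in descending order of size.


117 hosts -> /25 (126 usable): 192.168.187.0/25
32 hosts -> /26 (62 usable): 192.168.187.128/26
Allocation: 192.168.187.0/25 (117 hosts, 126 usable); 192.168.187.128/26 (32 hosts, 62 usable)


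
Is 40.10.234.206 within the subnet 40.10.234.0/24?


Subnet network: 40.10.234.0
Test IP AND mask: 40.10.234.0
Yes, 40.10.234.206 is in 40.10.234.0/24


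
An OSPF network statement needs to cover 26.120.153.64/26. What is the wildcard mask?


Subnet mask: 255.255.255.192
Wildcard = 255.255.255.255 - subnet mask
255 - 255 = 0
255 - 255 = 0
255 - 255 = 0
255 - 192 = 63
Wildcard: 0.0.0.63


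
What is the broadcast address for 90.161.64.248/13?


Network: 90.160.0.0/13
Host bits = 19
Set all host bits to 1:
Broadcast: 90.167.255.255


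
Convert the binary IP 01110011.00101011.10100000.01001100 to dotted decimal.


01110011 = 115
00101011 = 43
10100000 = 160
01001100 = 76
IP: 115.43.160.76


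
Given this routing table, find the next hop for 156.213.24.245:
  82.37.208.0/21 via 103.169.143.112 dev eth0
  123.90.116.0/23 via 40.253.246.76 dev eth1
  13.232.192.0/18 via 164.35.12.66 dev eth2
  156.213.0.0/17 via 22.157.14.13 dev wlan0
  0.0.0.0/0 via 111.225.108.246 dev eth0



Longest prefix match for 156.213.24.245:
  /21 82.37.208.0: no
  /23 123.90.116.0: no
  /18 13.232.192.0: no
  /17 156.213.0.0: MATCH
  /0 0.0.0.0: MATCH
Selected: next-hop 22.157.14.13 via wlan0 (matched /17)


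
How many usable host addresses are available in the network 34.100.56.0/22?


Host bits = 32 - 22 = 10
Total addresses = 2^10 = 1024
Usable = total - 2 (network and broadcast)
Usable hosts: 1022


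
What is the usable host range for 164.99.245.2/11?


Network: 164.96.0.0
Broadcast: 164.127.255.255
First usable = network + 1
Last usable = broadcast - 1
Range: 164.96.0.1 to 164.127.255.254


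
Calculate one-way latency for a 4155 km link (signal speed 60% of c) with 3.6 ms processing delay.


Speed = 0.6 * 3e5 km/s = 180000 km/s
Propagation delay = 4155 / 180000 = 0.0231 s = 23.0833 ms
Processing delay = 3.6 ms
Total one-way latency = 26.6833 ms


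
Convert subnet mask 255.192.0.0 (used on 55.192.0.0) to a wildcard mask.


Subnet mask: 255.192.0.0
Wildcard = 255.255.255.255 - subnet mask
255 - 255 = 0
255 - 192 = 63
255 - 0 = 255
255 - 0 = 255
Wildcard: 0.63.255.255


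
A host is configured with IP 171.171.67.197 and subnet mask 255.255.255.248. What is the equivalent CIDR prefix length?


Binary: 11111111.11111111.11111111.11111000
Count leading 1s
Prefix: /29


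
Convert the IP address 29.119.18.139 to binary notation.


29 = 00011101
119 = 01110111
18 = 00010010
139 = 10001011
Binary: 00011101.01110111.00010010.10001011


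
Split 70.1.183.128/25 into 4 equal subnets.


New prefix = 25 + 2 = 27
Each subnet has 32 addresses
  70.1.183.128/27
  70.1.183.160/27
  70.1.183.192/27
  70.1.183.224/27
Subnets: 70.1.183.128/27, 70.1.183.160/27, 70.1.183.192/27, 70.1.183.224/27


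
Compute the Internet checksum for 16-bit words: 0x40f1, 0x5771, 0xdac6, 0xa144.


Sum all words (with carry folding):
+ 0x40f1 = 0x40f1
+ 0x5771 = 0x9862
+ 0xdac6 = 0x7329
+ 0xa144 = 0x146e
One's complement: ~0x146e
Checksum = 0xeb91


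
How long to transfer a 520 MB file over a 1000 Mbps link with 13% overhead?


Effective throughput = 1000 * (1 - 13/100) = 870 Mbps
File size in Mb = 520 * 8 = 4160 Mb
Time = 4160 / 870
Time = 4.7816 seconds


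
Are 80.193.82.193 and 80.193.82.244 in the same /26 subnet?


Mask: 255.255.255.192
80.193.82.193 AND mask = 80.193.82.192
80.193.82.244 AND mask = 80.193.82.192
Yes, same subnet (80.193.82.192)


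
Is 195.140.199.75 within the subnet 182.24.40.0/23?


Subnet network: 182.24.40.0
Test IP AND mask: 195.140.198.0
No, 195.140.199.75 is not in 182.24.40.0/23


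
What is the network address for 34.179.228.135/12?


IP:   00100010.10110011.11100100.10000111
Mask: 11111111.11110000.00000000.00000000
AND operation:
Net:  00100010.10110000.00000000.00000000
Network: 34.176.0.0/12


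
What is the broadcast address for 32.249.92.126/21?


Network: 32.249.88.0/21
Host bits = 11
Set all host bits to 1:
Broadcast: 32.249.95.255


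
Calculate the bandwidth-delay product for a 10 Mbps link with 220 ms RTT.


BDP = bandwidth * RTT
= 10 Mbps * 220 ms
= 10 * 1e6 * 220 / 1000 bits
= 2200000 bits
= 275000 bytes
= 268.5547 KB
BDP = 2200000 bits (275000 bytes)


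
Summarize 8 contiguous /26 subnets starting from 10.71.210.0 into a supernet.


Original prefix: /26
Number of subnets: 8 = 2^3
New prefix = 26 - 3 = 23
Supernet: 10.71.210.0/23


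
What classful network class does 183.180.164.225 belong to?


First octet: 183
Binary: 10110111
10xxxxxx -> Class B (128-191)
Class B, default mask 255.255.0.0 (/16)


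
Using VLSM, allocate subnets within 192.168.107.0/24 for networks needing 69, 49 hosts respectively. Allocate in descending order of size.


69 hosts -> /25 (126 usable): 192.168.107.0/25
49 hosts -> /26 (62 usable): 192.168.107.128/26
Allocation: 192.168.107.0/25 (69 hosts, 126 usable); 192.168.107.128/26 (49 hosts, 62 usable)


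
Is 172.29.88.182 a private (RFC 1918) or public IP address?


RFC 1918 private ranges:
  10.0.0.0/8 (10.0.0.0 - 10.255.255.255)
  172.16.0.0/12 (172.16.0.0 - 172.31.255.255)
  192.168.0.0/16 (192.168.0.0 - 192.168.255.255)
Private (in 172.16.0.0/12)


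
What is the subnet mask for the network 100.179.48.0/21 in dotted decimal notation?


/21 means 21 network bits, 11 host bits
Binary: 11111111111111111111100000000000
Mask: 255.255.248.0


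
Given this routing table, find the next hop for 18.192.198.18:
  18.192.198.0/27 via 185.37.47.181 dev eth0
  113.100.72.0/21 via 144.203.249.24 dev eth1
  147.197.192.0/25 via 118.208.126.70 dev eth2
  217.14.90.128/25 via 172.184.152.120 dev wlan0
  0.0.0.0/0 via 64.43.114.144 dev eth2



Longest prefix match for 18.192.198.18:
  /27 18.192.198.0: MATCH
  /21 113.100.72.0: no
  /25 147.197.192.0: no
  /25 217.14.90.128: no
  /0 0.0.0.0: MATCH
Selected: next-hop 185.37.47.181 via eth0 (matched /27)


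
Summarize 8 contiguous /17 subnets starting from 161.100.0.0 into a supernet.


Original prefix: /17
Number of subnets: 8 = 2^3
New prefix = 17 - 3 = 14
Supernet: 161.100.0.0/14


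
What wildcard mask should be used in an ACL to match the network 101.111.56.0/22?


Subnet mask: 255.255.252.0
Wildcard = 255.255.255.255 - subnet mask
255 - 255 = 0
255 - 255 = 0
255 - 252 = 3
255 - 0 = 255
Wildcard: 0.0.3.255


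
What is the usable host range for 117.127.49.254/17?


Network: 117.127.0.0
Broadcast: 117.127.127.255
First usable = network + 1
Last usable = broadcast - 1
Range: 117.127.0.1 to 117.127.127.254


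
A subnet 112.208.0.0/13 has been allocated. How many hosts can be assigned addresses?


Host bits = 32 - 13 = 19
Total addresses = 2^19 = 524288
Usable = total - 2 (network and broadcast)
Usable hosts: 524286


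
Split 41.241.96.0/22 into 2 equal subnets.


New prefix = 22 + 1 = 23
Each subnet has 512 addresses
  41.241.96.0/23
  41.241.98.0/23
Subnets: 41.241.96.0/23, 41.241.98.0/23


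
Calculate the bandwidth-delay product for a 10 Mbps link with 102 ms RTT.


BDP = bandwidth * RTT
= 10 Mbps * 102 ms
= 10 * 1e6 * 102 / 1000 bits
= 1020000 bits
= 127500 bytes
= 124.5117 KB
BDP = 1020000 bits (127500 bytes)


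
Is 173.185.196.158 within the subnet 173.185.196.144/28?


Subnet network: 173.185.196.144
Test IP AND mask: 173.185.196.144
Yes, 173.185.196.158 is in 173.185.196.144/28


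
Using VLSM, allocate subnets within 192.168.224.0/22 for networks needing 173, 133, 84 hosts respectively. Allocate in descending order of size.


173 hosts -> /24 (254 usable): 192.168.224.0/24
133 hosts -> /24 (254 usable): 192.168.225.0/24
84 hosts -> /25 (126 usable): 192.168.226.0/25
Allocation: 192.168.224.0/24 (173 hosts, 254 usable); 192.168.225.0/24 (133 hosts, 254 usable); 192.168.226.0/25 (84 hosts, 126 usable)


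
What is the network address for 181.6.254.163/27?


IP:   10110101.00000110.11111110.10100011
Mask: 11111111.11111111.11111111.11100000
AND operation:
Net:  10110101.00000110.11111110.10100000
Network: 181.6.254.160/27


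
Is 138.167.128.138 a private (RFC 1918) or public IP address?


RFC 1918 private ranges:
  10.0.0.0/8 (10.0.0.0 - 10.255.255.255)
  172.16.0.0/12 (172.16.0.0 - 172.31.255.255)
  192.168.0.0/16 (192.168.0.0 - 192.168.255.255)
Public (not in any RFC 1918 range)


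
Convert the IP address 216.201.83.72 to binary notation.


216 = 11011000
201 = 11001001
83 = 01010011
72 = 01001000
Binary: 11011000.11001001.01010011.01001000


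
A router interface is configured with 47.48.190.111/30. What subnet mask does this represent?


/30 means 30 network bits, 2 host bits
Binary: 11111111111111111111111111111100
Mask: 255.255.255.252


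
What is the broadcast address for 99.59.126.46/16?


Network: 99.59.0.0/16
Host bits = 16
Set all host bits to 1:
Broadcast: 99.59.255.255


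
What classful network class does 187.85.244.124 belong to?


First octet: 187
Binary: 10111011
10xxxxxx -> Class B (128-191)
Class B, default mask 255.255.0.0 (/16)


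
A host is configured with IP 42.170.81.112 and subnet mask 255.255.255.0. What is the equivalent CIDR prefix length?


Binary: 11111111.11111111.11111111.00000000
Count leading 1s
Prefix: /24


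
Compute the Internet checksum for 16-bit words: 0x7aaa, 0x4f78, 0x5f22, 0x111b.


Sum all words (with carry folding):
+ 0x7aaa = 0x7aaa
+ 0x4f78 = 0xca22
+ 0x5f22 = 0x2945
+ 0x111b = 0x3a60
One's complement: ~0x3a60
Checksum = 0xc59f


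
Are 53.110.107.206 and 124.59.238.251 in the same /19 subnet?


Mask: 255.255.224.0
53.110.107.206 AND mask = 53.110.96.0
124.59.238.251 AND mask = 124.59.224.0
No, different subnets (53.110.96.0 vs 124.59.224.0)


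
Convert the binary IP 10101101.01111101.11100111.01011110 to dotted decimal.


10101101 = 173
01111101 = 125
11100111 = 231
01011110 = 94
IP: 173.125.231.94


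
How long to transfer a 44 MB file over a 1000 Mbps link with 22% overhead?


Effective throughput = 1000 * (1 - 22/100) = 780 Mbps
File size in Mb = 44 * 8 = 352 Mb
Time = 352 / 780
Time = 0.4513 seconds


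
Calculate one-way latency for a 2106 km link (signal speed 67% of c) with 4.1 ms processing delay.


Speed = 0.67 * 3e5 km/s = 201000 km/s
Propagation delay = 2106 / 201000 = 0.0105 s = 10.4776 ms
Processing delay = 4.1 ms
Total one-way latency = 14.5776 ms


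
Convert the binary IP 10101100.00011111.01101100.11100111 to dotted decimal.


10101100 = 172
00011111 = 31
01101100 = 108
11100111 = 231
IP: 172.31.108.231


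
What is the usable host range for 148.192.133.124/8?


Network: 148.0.0.0
Broadcast: 148.255.255.255
First usable = network + 1
Last usable = broadcast - 1
Range: 148.0.0.1 to 148.255.255.254


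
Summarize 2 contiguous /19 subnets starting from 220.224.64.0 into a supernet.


Original prefix: /19
Number of subnets: 2 = 2^1
New prefix = 19 - 1 = 18
Supernet: 220.224.64.0/18


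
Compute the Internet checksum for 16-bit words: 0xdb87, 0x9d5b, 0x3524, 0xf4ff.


Sum all words (with carry folding):
+ 0xdb87 = 0xdb87
+ 0x9d5b = 0x78e3
+ 0x3524 = 0xae07
+ 0xf4ff = 0xa307
One's complement: ~0xa307
Checksum = 0x5cf8


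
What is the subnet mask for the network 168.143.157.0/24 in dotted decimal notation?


/24 means 24 network bits, 8 host bits
Binary: 11111111111111111111111100000000
Mask: 255.255.255.0


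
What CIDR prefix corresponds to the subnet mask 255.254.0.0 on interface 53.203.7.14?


Binary: 11111111.11111110.00000000.00000000
Count leading 1s
Prefix: /15


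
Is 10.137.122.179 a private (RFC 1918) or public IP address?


RFC 1918 private ranges:
  10.0.0.0/8 (10.0.0.0 - 10.255.255.255)
  172.16.0.0/12 (172.16.0.0 - 172.31.255.255)
  192.168.0.0/16 (192.168.0.0 - 192.168.255.255)
Private (in 10.0.0.0/8)


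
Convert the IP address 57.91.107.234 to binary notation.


57 = 00111001
91 = 01011011
107 = 01101011
234 = 11101010
Binary: 00111001.01011011.01101011.11101010


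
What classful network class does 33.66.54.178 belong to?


First octet: 33
Binary: 00100001
0xxxxxxx -> Class A (1-126)
Class A, default mask 255.0.0.0 (/8)


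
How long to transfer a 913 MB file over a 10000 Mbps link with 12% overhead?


Effective throughput = 10000 * (1 - 12/100) = 8800 Mbps
File size in Mb = 913 * 8 = 7304 Mb
Time = 7304 / 8800
Time = 0.83 seconds


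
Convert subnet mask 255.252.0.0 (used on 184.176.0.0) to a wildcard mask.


Subnet mask: 255.252.0.0
Wildcard = 255.255.255.255 - subnet mask
255 - 255 = 0
255 - 252 = 3
255 - 0 = 255
255 - 0 = 255
Wildcard: 0.3.255.255


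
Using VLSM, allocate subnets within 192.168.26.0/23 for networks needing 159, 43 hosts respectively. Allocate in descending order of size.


159 hosts -> /24 (254 usable): 192.168.26.0/24
43 hosts -> /26 (62 usable): 192.168.27.0/26
Allocation: 192.168.26.0/24 (159 hosts, 254 usable); 192.168.27.0/26 (43 hosts, 62 usable)


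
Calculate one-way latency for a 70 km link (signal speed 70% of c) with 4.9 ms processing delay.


Speed = 0.7 * 3e5 km/s = 210000 km/s
Propagation delay = 70 / 210000 = 0.0003 s = 0.3333 ms
Processing delay = 4.9 ms
Total one-way latency = 5.2333 ms


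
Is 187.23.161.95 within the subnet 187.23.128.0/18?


Subnet network: 187.23.128.0
Test IP AND mask: 187.23.128.0
Yes, 187.23.161.95 is in 187.23.128.0/18


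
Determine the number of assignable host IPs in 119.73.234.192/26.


Host bits = 32 - 26 = 6
Total addresses = 2^6 = 64
Usable = total - 2 (network and broadcast)
Usable hosts: 62


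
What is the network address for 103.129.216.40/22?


IP:   01100111.10000001.11011000.00101000
Mask: 11111111.11111111.11111100.00000000
AND operation:
Net:  01100111.10000001.11011000.00000000
Network: 103.129.216.0/22


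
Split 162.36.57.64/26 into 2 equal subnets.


New prefix = 26 + 1 = 27
Each subnet has 32 addresses
  162.36.57.64/27
  162.36.57.96/27
Subnets: 162.36.57.64/27, 162.36.57.96/27


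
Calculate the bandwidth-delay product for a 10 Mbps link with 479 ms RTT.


BDP = bandwidth * RTT
= 10 Mbps * 479 ms
= 10 * 1e6 * 479 / 1000 bits
= 4790000 bits
= 598750 bytes
= 584.7168 KB
BDP = 4790000 bits (598750 bytes)


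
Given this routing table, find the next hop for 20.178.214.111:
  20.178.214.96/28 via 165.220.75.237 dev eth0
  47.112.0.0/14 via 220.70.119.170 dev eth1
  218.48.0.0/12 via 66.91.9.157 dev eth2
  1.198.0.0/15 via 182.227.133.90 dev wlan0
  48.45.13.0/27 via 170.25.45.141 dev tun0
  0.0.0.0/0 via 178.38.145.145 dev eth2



Longest prefix match for 20.178.214.111:
  /28 20.178.214.96: MATCH
  /14 47.112.0.0: no
  /12 218.48.0.0: no
  /15 1.198.0.0: no
  /27 48.45.13.0: no
  /0 0.0.0.0: MATCH
Selected: next-hop 165.220.75.237 via eth0 (matched /28)


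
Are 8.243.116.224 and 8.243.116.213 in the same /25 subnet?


Mask: 255.255.255.128
8.243.116.224 AND mask = 8.243.116.128
8.243.116.213 AND mask = 8.243.116.128
Yes, same subnet (8.243.116.128)


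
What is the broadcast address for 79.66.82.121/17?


Network: 79.66.0.0/17
Host bits = 15
Set all host bits to 1:
Broadcast: 79.66.127.255


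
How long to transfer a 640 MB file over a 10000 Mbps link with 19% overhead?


Effective throughput = 10000 * (1 - 19/100) = 8100.0 Mbps
File size in Mb = 640 * 8 = 5120 Mb
Time = 5120 / 8100.0
Time = 0.6321 seconds


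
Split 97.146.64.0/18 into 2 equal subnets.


New prefix = 18 + 1 = 19
Each subnet has 8192 addresses
  97.146.64.0/19
  97.146.96.0/19
Subnets: 97.146.64.0/19, 97.146.96.0/19


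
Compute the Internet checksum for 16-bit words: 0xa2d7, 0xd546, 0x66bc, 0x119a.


Sum all words (with carry folding):
+ 0xa2d7 = 0xa2d7
+ 0xd546 = 0x781e
+ 0x66bc = 0xdeda
+ 0x119a = 0xf074
One's complement: ~0xf074
Checksum = 0x0f8b


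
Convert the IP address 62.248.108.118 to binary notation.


62 = 00111110
248 = 11111000
108 = 01101100
118 = 01110110
Binary: 00111110.11111000.01101100.01110110


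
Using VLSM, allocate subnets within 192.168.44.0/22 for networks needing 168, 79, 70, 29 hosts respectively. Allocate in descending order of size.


168 hosts -> /24 (254 usable): 192.168.44.0/24
79 hosts -> /25 (126 usable): 192.168.45.0/25
70 hosts -> /25 (126 usable): 192.168.45.128/25
29 hosts -> /27 (30 usable): 192.168.46.0/27
Allocation: 192.168.44.0/24 (168 hosts, 254 usable); 192.168.45.0/25 (79 hosts, 126 usable); 192.168.45.128/25 (70 hosts, 126 usable); 192.168.46.0/27 (29 hosts, 30 usable)


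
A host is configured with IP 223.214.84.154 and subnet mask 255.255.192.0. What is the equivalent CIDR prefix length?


Binary: 11111111.11111111.11000000.00000000
Count leading 1s
Prefix: /18


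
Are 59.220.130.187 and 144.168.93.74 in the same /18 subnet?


Mask: 255.255.192.0
59.220.130.187 AND mask = 59.220.128.0
144.168.93.74 AND mask = 144.168.64.0
No, different subnets (59.220.128.0 vs 144.168.64.0)


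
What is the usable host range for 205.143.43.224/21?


Network: 205.143.40.0
Broadcast: 205.143.47.255
First usable = network + 1
Last usable = broadcast - 1
Range: 205.143.40.1 to 205.143.47.254


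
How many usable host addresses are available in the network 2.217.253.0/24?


Host bits = 32 - 24 = 8
Total addresses = 2^8 = 256
Usable = total - 2 (network and broadcast)
Usable hosts: 254


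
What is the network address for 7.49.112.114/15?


IP:   00000111.00110001.01110000.01110010
Mask: 11111111.11111110.00000000.00000000
AND operation:
Net:  00000111.00110000.00000000.00000000
Network: 7.48.0.0/15


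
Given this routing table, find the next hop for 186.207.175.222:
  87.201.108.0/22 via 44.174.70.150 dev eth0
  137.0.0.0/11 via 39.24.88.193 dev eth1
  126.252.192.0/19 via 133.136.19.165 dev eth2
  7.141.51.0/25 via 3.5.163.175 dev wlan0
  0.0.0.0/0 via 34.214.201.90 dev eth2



Longest prefix match for 186.207.175.222:
  /22 87.201.108.0: no
  /11 137.0.0.0: no
  /19 126.252.192.0: no
  /25 7.141.51.0: no
  /0 0.0.0.0: MATCH
Selected: next-hop 34.214.201.90 via eth2 (matched /0)


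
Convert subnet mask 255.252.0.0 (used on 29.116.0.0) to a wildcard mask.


Subnet mask: 255.252.0.0
Wildcard = 255.255.255.255 - subnet mask
255 - 255 = 0
255 - 252 = 3
255 - 0 = 255
255 - 0 = 255
Wildcard: 0.3.255.255


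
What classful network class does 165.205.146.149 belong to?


First octet: 165
Binary: 10100101
10xxxxxx -> Class B (128-191)
Class B, default mask 255.255.0.0 (/16)


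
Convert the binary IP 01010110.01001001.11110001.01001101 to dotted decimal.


01010110 = 86
01001001 = 73
11110001 = 241
01001101 = 77
IP: 86.73.241.77


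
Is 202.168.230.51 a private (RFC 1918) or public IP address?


RFC 1918 private ranges:
  10.0.0.0/8 (10.0.0.0 - 10.255.255.255)
  172.16.0.0/12 (172.16.0.0 - 172.31.255.255)
  192.168.0.0/16 (192.168.0.0 - 192.168.255.255)
Public (not in any RFC 1918 range)


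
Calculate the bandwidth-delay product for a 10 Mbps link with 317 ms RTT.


BDP = bandwidth * RTT
= 10 Mbps * 317 ms
= 10 * 1e6 * 317 / 1000 bits
= 3170000 bits
= 396250 bytes
= 386.9629 KB
BDP = 3170000 bits (396250 bytes)


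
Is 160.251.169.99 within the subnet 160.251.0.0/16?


Subnet network: 160.251.0.0
Test IP AND mask: 160.251.0.0
Yes, 160.251.169.99 is in 160.251.0.0/16


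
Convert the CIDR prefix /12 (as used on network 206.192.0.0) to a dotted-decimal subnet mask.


/12 means 12 network bits, 20 host bits
Binary: 11111111111100000000000000000000
Mask: 255.240.0.0


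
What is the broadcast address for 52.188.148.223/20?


Network: 52.188.144.0/20
Host bits = 12
Set all host bits to 1:
Broadcast: 52.188.159.255


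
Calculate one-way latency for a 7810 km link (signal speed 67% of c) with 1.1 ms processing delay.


Speed = 0.67 * 3e5 km/s = 201000 km/s
Propagation delay = 7810 / 201000 = 0.0389 s = 38.8557 ms
Processing delay = 1.1 ms
Total one-way latency = 39.9557 ms


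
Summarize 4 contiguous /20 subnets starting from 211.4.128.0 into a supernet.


Original prefix: /20
Number of subnets: 4 = 2^2
New prefix = 20 - 2 = 18
Supernet: 211.4.128.0/18


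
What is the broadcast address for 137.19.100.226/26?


Network: 137.19.100.192/26
Host bits = 6
Set all host bits to 1:
Broadcast: 137.19.100.255


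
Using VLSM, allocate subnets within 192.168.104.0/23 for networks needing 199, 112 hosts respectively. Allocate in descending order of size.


199 hosts -> /24 (254 usable): 192.168.104.0/24
112 hosts -> /25 (126 usable): 192.168.105.0/25
Allocation: 192.168.104.0/24 (199 hosts, 254 usable); 192.168.105.0/25 (112 hosts, 126 usable)


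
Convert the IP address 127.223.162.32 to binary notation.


127 = 01111111
223 = 11011111
162 = 10100010
32 = 00100000
Binary: 01111111.11011111.10100010.00100000


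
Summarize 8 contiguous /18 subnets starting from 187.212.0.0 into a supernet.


Original prefix: /18
Number of subnets: 8 = 2^3
New prefix = 18 - 3 = 15
Supernet: 187.212.0.0/15


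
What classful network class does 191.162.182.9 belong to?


First octet: 191
Binary: 10111111
10xxxxxx -> Class B (128-191)
Class B, default mask 255.255.0.0 (/16)


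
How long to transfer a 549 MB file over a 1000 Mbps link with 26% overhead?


Effective throughput = 1000 * (1 - 26/100) = 740 Mbps
File size in Mb = 549 * 8 = 4392 Mb
Time = 4392 / 740
Time = 5.9351 seconds


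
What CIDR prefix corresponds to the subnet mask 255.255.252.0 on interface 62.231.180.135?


Binary: 11111111.11111111.11111100.00000000
Count leading 1s
Prefix: /22


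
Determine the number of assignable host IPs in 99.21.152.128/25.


Host bits = 32 - 25 = 7
Total addresses = 2^7 = 128
Usable = total - 2 (network and broadcast)
Usable hosts: 126


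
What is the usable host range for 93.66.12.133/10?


Network: 93.64.0.0
Broadcast: 93.127.255.255
First usable = network + 1
Last usable = broadcast - 1
Range: 93.64.0.1 to 93.127.255.254


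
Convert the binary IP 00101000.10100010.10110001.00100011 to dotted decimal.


00101000 = 40
10100010 = 162
10110001 = 177
00100011 = 35
IP: 40.162.177.35


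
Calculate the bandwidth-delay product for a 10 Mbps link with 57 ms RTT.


BDP = bandwidth * RTT
= 10 Mbps * 57 ms
= 10 * 1e6 * 57 / 1000 bits
= 570000 bits
= 71250 bytes
= 69.5801 KB
BDP = 570000 bits (71250 bytes)


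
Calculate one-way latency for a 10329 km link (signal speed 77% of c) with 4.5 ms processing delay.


Speed = 0.77 * 3e5 km/s = 231000 km/s
Propagation delay = 10329 / 231000 = 0.0447 s = 44.7143 ms
Processing delay = 4.5 ms
Total one-way latency = 49.2143 ms


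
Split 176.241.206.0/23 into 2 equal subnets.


New prefix = 23 + 1 = 24
Each subnet has 256 addresses
  176.241.206.0/24
  176.241.207.0/24
Subnets: 176.241.206.0/24, 176.241.207.0/24


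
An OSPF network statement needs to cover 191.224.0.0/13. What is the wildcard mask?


Subnet mask: 255.248.0.0
Wildcard = 255.255.255.255 - subnet mask
255 - 255 = 0
255 - 248 = 7
255 - 0 = 255
255 - 0 = 255
Wildcard: 0.7.255.255


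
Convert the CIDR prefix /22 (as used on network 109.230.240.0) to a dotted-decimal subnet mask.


/22 means 22 network bits, 10 host bits
Binary: 11111111111111111111110000000000
Mask: 255.255.252.0


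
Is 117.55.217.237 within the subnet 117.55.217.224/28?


Subnet network: 117.55.217.224
Test IP AND mask: 117.55.217.224
Yes, 117.55.217.237 is in 117.55.217.224/28


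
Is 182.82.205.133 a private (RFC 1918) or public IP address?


RFC 1918 private ranges:
  10.0.0.0/8 (10.0.0.0 - 10.255.255.255)
  172.16.0.0/12 (172.16.0.0 - 172.31.255.255)
  192.168.0.0/16 (192.168.0.0 - 192.168.255.255)
Public (not in any RFC 1918 range)


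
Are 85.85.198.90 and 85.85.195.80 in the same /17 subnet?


Mask: 255.255.128.0
85.85.198.90 AND mask = 85.85.128.0
85.85.195.80 AND mask = 85.85.128.0
Yes, same subnet (85.85.128.0)


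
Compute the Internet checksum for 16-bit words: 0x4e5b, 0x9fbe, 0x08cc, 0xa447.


Sum all words (with carry folding):
+ 0x4e5b = 0x4e5b
+ 0x9fbe = 0xee19
+ 0x08cc = 0xf6e5
+ 0xa447 = 0x9b2d
One's complement: ~0x9b2d
Checksum = 0x64d2


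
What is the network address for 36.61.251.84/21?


IP:   00100100.00111101.11111011.01010100
Mask: 11111111.11111111.11111000.00000000
AND operation:
Net:  00100100.00111101.11111000.00000000
Network: 36.61.248.0/21


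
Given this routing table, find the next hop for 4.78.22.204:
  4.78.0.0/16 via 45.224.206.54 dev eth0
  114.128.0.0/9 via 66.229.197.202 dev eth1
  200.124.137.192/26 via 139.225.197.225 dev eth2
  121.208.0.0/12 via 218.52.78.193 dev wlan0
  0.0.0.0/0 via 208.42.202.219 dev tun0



Longest prefix match for 4.78.22.204:
  /16 4.78.0.0: MATCH
  /9 114.128.0.0: no
  /26 200.124.137.192: no
  /12 121.208.0.0: no
  /0 0.0.0.0: MATCH
Selected: next-hop 45.224.206.54 via eth0 (matched /16)


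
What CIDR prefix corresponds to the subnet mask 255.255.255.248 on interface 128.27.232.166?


Binary: 11111111.11111111.11111111.11111000
Count leading 1s
Prefix: /29


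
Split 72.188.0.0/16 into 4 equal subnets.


New prefix = 16 + 2 = 18
Each subnet has 16384 addresses
  72.188.0.0/18
  72.188.64.0/18
  72.188.128.0/18
  72.188.192.0/18
Subnets: 72.188.0.0/18, 72.188.64.0/18, 72.188.128.0/18, 72.188.192.0/18


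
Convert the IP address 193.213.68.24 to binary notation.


193 = 11000001
213 = 11010101
68 = 01000100
24 = 00011000
Binary: 11000001.11010101.01000100.00011000


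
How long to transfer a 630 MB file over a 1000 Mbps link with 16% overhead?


Effective throughput = 1000 * (1 - 16/100) = 840 Mbps
File size in Mb = 630 * 8 = 5040 Mb
Time = 5040 / 840
Time = 6 seconds


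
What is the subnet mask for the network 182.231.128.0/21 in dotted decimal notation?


/21 means 21 network bits, 11 host bits
Binary: 11111111111111111111100000000000
Mask: 255.255.248.0


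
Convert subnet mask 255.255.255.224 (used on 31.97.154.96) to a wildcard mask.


Subnet mask: 255.255.255.224
Wildcard = 255.255.255.255 - subnet mask
255 - 255 = 0
255 - 255 = 0
255 - 255 = 0
255 - 224 = 31
Wildcard: 0.0.0.31


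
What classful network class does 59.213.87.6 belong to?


First octet: 59
Binary: 00111011
0xxxxxxx -> Class A (1-126)
Class A, default mask 255.0.0.0 (/8)


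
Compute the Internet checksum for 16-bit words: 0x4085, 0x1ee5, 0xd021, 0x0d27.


Sum all words (with carry folding):
+ 0x4085 = 0x4085
+ 0x1ee5 = 0x5f6a
+ 0xd021 = 0x2f8c
+ 0x0d27 = 0x3cb3
One's complement: ~0x3cb3
Checksum = 0xc34c


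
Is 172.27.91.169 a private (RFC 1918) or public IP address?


RFC 1918 private ranges:
  10.0.0.0/8 (10.0.0.0 - 10.255.255.255)
  172.16.0.0/12 (172.16.0.0 - 172.31.255.255)
  192.168.0.0/16 (192.168.0.0 - 192.168.255.255)
Private (in 172.16.0.0/12)


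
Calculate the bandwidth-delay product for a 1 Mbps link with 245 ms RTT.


BDP = bandwidth * RTT
= 1 Mbps * 245 ms
= 1 * 1e6 * 245 / 1000 bits
= 245000 bits
= 30625 bytes
= 29.9072 KB
BDP = 245000 bits (30625 bytes)


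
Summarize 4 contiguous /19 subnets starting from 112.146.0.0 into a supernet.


Original prefix: /19
Number of subnets: 4 = 2^2
New prefix = 19 - 2 = 17
Supernet: 112.146.0.0/17


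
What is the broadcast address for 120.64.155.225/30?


Network: 120.64.155.224/30
Host bits = 2
Set all host bits to 1:
Broadcast: 120.64.155.227


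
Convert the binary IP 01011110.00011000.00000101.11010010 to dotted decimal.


01011110 = 94
00011000 = 24
00000101 = 5
11010010 = 210
IP: 94.24.5.210


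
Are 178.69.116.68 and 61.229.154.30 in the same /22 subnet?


Mask: 255.255.252.0
178.69.116.68 AND mask = 178.69.116.0
61.229.154.30 AND mask = 61.229.152.0
No, different subnets (178.69.116.0 vs 61.229.152.0)


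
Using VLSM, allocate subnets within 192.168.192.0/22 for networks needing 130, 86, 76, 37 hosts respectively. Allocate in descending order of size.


130 hosts -> /24 (254 usable): 192.168.192.0/24
86 hosts -> /25 (126 usable): 192.168.193.0/25
76 hosts -> /25 (126 usable): 192.168.193.128/25
37 hosts -> /26 (62 usable): 192.168.194.0/26
Allocation: 192.168.192.0/24 (130 hosts, 254 usable); 192.168.193.0/25 (86 hosts, 126 usable); 192.168.193.128/25 (76 hosts, 126 usable); 192.168.194.0/26 (37 hosts, 62 usable)


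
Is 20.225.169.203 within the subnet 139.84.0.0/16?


Subnet network: 139.84.0.0
Test IP AND mask: 20.225.0.0
No, 20.225.169.203 is not in 139.84.0.0/16


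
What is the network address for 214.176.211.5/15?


IP:   11010110.10110000.11010011.00000101
Mask: 11111111.11111110.00000000.00000000
AND operation:
Net:  11010110.10110000.00000000.00000000
Network: 214.176.0.0/15


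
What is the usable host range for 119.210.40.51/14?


Network: 119.208.0.0
Broadcast: 119.211.255.255
First usable = network + 1
Last usable = broadcast - 1
Range: 119.208.0.1 to 119.211.255.254


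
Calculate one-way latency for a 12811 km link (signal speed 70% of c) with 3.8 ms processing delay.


Speed = 0.7 * 3e5 km/s = 210000 km/s
Propagation delay = 12811 / 210000 = 0.061 s = 61.0048 ms
Processing delay = 3.8 ms
Total one-way latency = 64.8048 ms


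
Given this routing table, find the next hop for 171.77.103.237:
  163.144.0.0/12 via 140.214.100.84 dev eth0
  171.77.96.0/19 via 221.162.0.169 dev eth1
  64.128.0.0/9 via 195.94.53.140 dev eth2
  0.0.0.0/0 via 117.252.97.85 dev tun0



Longest prefix match for 171.77.103.237:
  /12 163.144.0.0: no
  /19 171.77.96.0: MATCH
  /9 64.128.0.0: no
  /0 0.0.0.0: MATCH
Selected: next-hop 221.162.0.169 via eth1 (matched /19)


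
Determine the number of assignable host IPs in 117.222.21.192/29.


Host bits = 32 - 29 = 3
Total addresses = 2^3 = 8
Usable = total - 2 (network and broadcast)
Usable hosts: 6


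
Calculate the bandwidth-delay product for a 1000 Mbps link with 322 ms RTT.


BDP = bandwidth * RTT
= 1000 Mbps * 322 ms
= 1000 * 1e6 * 322 / 1000 bits
= 322000000 bits
= 40250000 bytes
= 39306.6406 KB
BDP = 322000000 bits (40250000 bytes)


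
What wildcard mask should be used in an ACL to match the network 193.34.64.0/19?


Subnet mask: 255.255.224.0
Wildcard = 255.255.255.255 - subnet mask
255 - 255 = 0
255 - 255 = 0
255 - 224 = 31
255 - 0 = 255
Wildcard: 0.0.31.255


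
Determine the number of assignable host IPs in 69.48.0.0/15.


Host bits = 32 - 15 = 17
Total addresses = 2^17 = 131072
Usable = total - 2 (network and broadcast)
Usable hosts: 131070


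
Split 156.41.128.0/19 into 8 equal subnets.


New prefix = 19 + 3 = 22
Each subnet has 1024 addresses
  156.41.128.0/22
  156.41.132.0/22
  156.41.136.0/22
  156.41.140.0/22
  156.41.144.0/22
  156.41.148.0/22
  156.41.152.0/22
  156.41.156.0/22
Subnets: 156.41.128.0/22, 156.41.132.0/22, 156.41.136.0/22, 156.41.140.0/22, 156.41.144.0/22, 156.41.148.0/22, 156.41.152.0/22, 156.41.156.0/22


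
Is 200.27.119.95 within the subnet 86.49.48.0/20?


Subnet network: 86.49.48.0
Test IP AND mask: 200.27.112.0
No, 200.27.119.95 is not in 86.49.48.0/20


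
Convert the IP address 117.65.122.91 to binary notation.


117 = 01110101
65 = 01000001
122 = 01111010
91 = 01011011
Binary: 01110101.01000001.01111010.01011011
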